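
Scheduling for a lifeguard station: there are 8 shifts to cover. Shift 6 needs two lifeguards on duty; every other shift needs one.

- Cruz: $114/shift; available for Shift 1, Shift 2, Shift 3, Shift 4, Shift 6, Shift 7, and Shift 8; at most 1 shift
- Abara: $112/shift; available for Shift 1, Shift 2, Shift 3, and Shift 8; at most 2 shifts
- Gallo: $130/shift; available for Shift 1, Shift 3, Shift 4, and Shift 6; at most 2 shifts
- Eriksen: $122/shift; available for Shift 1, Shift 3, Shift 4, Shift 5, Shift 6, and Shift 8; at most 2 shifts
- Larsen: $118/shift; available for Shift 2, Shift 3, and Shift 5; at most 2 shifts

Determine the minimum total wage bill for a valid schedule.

Shift 7 can only be covered by Cruz, so that assignment is forced.
Picking the cheapest available lifeguard for each shift independently would cost $1030, but that ignores the shift limits.
An optimal schedule: Shift 1→Abara, Shift 2→Larsen, Shift 3→Larsen, Shift 4→Gallo, Shift 5→Eriksen, Shift 6→Gallo+Eriksen, Shift 7→Cruz, Shift 8→Abara.
Total: 112 + 118 + 118 + 130 + 122 + 130 + 122 + 114 + 112 = $1078.

$1078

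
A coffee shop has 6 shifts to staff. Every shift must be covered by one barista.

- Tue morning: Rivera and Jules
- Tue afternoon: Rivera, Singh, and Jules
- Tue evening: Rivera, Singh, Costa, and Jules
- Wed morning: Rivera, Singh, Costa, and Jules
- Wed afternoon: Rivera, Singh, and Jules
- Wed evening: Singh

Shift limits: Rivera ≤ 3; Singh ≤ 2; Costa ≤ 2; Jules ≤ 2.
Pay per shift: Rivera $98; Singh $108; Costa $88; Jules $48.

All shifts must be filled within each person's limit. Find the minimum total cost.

Wed evening can only be covered by Singh, so that assignment is forced.
Picking the cheapest available barista for each shift independently would cost $348, but that ignores the shift limits.
An optimal schedule: Tue morning→Jules, Tue afternoon→Jules, Tue evening→Costa, Wed morning→Costa, Wed afternoon→Rivera, Wed evening→Singh.
Total: 48 + 48 + 88 + 88 + 98 + 108 = $478.

$478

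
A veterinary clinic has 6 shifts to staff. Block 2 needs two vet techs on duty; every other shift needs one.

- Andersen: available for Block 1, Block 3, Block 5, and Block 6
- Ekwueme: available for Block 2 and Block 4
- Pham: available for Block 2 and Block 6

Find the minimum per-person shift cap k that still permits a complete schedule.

With 3 vet techs and 7 worker-slots to fill, someone must work at least ⌈7/3⌉ = 3 shifts, so k ≥ 3.
k = 3 works: Block 1→Andersen, Block 2→Ekwueme+Pham, Block 3→Andersen, Block 4→Ekwueme, Block 5→Andersen, Block 6→Pham.
Loads: Andersen 3, Ekwueme 2, Pham 2 — all ≤ 3.

3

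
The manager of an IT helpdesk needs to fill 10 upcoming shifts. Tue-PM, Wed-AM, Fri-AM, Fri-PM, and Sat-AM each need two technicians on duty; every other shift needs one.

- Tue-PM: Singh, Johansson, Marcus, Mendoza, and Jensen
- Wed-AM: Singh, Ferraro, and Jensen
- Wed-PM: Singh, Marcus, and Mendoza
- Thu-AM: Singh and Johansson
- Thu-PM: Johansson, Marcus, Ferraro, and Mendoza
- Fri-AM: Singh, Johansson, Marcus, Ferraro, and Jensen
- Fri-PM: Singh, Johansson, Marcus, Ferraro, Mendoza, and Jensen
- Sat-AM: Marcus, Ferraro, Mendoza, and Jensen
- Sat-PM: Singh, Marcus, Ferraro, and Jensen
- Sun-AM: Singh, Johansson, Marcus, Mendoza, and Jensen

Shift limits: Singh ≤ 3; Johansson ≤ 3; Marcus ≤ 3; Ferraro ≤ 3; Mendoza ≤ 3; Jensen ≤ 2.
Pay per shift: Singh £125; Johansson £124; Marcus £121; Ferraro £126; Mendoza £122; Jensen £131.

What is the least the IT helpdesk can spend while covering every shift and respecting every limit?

Picking the cheapest available technician for each shift independently would cost £1833, but that ignores the shift limits.
An optimal schedule: Tue-PM→Mendoza+Johansson, Wed-AM→Singh+Ferraro, Wed-PM→Marcus, Thu-AM→Johansson, Thu-PM→Marcus, Fri-AM→Johansson+Singh, Fri-PM→Singh+Ferraro, Sat-AM→Mendoza+Ferraro, Sat-PM→Marcus, Sun-AM→Mendoza.
Total: 122 + 124 + 125 + 126 + 121 + 124 + 121 + 124 + 125 + 125 + 126 + 122 + 126 + 121 + 122 = £1854.

£1854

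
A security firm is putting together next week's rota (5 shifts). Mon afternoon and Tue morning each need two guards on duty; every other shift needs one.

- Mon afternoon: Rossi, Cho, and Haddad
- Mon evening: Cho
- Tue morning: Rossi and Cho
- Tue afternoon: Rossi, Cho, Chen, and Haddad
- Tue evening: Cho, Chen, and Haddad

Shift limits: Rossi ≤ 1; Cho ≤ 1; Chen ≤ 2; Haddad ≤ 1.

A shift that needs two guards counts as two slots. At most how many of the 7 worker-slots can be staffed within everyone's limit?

Total capacity across all guards is 1+1+2+1 = 5, and 7 slots are needed, so at most 5 can be filled.
An assignment achieving 5: Mon afternoon→Haddad, Mon evening→Cho, Tue morning→Rossi, Tue afternoon→Chen, Tue evening→Chen.
Loads: Rossi 1/1, Cho 1/1, Chen 2/2, Haddad 1/1.

5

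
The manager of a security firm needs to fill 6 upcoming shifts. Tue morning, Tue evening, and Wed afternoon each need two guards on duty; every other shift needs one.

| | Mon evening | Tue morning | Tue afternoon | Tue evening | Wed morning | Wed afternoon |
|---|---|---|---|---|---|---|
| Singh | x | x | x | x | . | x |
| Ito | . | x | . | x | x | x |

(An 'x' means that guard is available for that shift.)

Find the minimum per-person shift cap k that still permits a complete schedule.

With 2 guards and 9 worker-slots to fill, someone must work at least ⌈9/2⌉ = 5 shifts, so k ≥ 5.
k = 5 works: Mon evening→Singh, Tue morning→Singh+Ito, Tue afternoon→Singh, Tue evening→Singh+Ito, Wed morning→Ito, Wed afternoon→Singh+Ito.
Loads: Singh 5, Ito 4 — all ≤ 5.

5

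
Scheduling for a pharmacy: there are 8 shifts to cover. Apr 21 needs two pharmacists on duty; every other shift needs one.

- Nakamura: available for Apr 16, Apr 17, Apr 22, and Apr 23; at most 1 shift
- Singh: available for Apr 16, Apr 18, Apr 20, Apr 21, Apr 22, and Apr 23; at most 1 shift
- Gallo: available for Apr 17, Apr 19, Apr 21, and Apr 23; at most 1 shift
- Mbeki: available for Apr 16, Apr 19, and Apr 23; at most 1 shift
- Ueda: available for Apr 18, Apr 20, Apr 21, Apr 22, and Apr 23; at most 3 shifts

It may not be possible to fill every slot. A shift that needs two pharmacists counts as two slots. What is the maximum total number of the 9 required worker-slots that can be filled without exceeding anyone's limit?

Total capacity across all pharmacists is 1+1+1+1+3 = 7, and 9 slots are needed, so at most 7 can be filled.
An assignment achieving 7: Apr 16→Mbeki, Apr 17→Nakamura, Apr 18→Singh, Apr 19→Gallo, Apr 20→Ueda, Apr 21→Ueda, Apr 22→Ueda.
Loads: Nakamura 1/1, Singh 1/1, Gallo 1/1, Mbeki 1/1, Ueda 3/3.

7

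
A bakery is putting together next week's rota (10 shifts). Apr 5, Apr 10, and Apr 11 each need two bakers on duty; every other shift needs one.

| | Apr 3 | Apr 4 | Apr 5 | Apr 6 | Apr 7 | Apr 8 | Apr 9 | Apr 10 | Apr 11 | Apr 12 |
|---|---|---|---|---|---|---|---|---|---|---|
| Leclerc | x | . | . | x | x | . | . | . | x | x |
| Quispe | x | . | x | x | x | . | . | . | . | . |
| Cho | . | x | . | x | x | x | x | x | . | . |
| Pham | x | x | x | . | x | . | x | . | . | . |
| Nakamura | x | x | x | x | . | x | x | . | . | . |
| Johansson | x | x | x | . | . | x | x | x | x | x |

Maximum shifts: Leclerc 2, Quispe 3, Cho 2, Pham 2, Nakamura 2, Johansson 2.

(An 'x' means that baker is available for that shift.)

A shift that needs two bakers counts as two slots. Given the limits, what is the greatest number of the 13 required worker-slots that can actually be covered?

Total capacity across all bakers is 2+3+2+2+2+2 = 13, and 13 slots are needed, so at most 13 can be filled.
An assignment achieving 13: Apr 3→Nakamura, Apr 4→Pham, Apr 5→Quispe+Pham, Apr 6→Quispe, Apr 7→Quispe, Apr 8→Cho, Apr 9→Nakamura, Apr 10→Cho+Johansson, Apr 11→Leclerc+Johansson, Apr 12→Leclerc.
Loads: Leclerc 2/2, Quispe 3/3, Cho 2/2, Pham 2/2, Nakamura 2/2, Johansson 2/2.

13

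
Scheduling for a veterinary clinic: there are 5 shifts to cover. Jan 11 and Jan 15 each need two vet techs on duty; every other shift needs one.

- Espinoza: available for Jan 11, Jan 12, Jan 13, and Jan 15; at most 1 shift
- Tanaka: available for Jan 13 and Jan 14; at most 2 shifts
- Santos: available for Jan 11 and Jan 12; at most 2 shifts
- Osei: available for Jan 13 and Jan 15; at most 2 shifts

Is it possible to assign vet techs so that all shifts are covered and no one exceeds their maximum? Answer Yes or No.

Total capacity is 7 and 7 slots are needed, so capacity alone doesn't rule it out.
Shifts {Jan 11, Jan 15} need 4 worker-slots in total, but the vet techs available for any of those shifts (Espinoza, Santos, and Osei) can supply at most 3 among them. So no valid schedule exists.

No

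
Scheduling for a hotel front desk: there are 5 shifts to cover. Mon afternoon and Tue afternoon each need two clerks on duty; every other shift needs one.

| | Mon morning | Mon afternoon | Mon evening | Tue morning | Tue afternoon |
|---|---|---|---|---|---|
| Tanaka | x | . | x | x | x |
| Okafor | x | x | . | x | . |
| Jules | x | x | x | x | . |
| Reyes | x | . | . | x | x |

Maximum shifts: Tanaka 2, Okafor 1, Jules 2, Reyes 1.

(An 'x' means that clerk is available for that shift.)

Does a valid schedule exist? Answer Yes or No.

Shifts {Mon morning, Mon afternoon, Mon evening, Tue morning, Tue afternoon} need 7 worker-slots in total, but the clerks available for any of those shifts (Tanaka, Okafor, Jules, and Reyes) can supply at most 6 among them. So no valid schedule exists.

No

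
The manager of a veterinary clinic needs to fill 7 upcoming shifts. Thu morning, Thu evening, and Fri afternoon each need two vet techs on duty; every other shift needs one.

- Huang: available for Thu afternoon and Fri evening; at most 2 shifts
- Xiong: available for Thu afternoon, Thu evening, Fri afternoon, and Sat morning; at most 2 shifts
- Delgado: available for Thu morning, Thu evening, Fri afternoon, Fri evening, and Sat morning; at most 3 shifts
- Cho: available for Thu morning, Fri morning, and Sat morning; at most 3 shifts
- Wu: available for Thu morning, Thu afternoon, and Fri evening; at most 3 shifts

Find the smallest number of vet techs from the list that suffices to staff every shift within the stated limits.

4

10 slots to fill and no one can take more than 3, so at least ⌈10/3⌉ = 4 vet techs are needed.
Huang, Xiong, Delgado, and Cho alone can cover everything: Thu morning→Delgado+Cho, Thu afternoon→Huang, Thu evening→Xiong+Delgado, Fri morning→Cho, Fri afternoon→Xiong+Delgado, Fri evening→Huang, Sat morning→Cho.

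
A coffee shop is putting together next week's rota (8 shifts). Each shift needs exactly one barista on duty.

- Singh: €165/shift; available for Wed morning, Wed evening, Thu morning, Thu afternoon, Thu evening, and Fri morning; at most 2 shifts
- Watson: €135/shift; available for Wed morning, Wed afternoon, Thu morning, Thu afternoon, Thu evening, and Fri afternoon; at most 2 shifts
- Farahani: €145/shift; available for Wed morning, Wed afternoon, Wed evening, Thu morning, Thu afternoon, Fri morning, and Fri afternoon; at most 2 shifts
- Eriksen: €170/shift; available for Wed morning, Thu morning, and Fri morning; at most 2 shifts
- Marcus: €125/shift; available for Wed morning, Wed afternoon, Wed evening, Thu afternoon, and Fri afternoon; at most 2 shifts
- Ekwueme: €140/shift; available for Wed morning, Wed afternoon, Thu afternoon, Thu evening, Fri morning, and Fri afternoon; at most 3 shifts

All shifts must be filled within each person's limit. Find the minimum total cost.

Picking the cheapest available barista for each shift independently would cost €1035, but that ignores the shift limits.
An optimal schedule: Wed morning→Farahani, Wed afternoon→Marcus, Wed evening→Marcus, Thu morning→Watson, Thu afternoon→Ekwueme, Thu evening→Watson, Fri morning→Ekwueme, Fri afternoon→Ekwueme.
Total: 145 + 125 + 125 + 135 + 140 + 135 + 140 + 140 = €1085.

€1085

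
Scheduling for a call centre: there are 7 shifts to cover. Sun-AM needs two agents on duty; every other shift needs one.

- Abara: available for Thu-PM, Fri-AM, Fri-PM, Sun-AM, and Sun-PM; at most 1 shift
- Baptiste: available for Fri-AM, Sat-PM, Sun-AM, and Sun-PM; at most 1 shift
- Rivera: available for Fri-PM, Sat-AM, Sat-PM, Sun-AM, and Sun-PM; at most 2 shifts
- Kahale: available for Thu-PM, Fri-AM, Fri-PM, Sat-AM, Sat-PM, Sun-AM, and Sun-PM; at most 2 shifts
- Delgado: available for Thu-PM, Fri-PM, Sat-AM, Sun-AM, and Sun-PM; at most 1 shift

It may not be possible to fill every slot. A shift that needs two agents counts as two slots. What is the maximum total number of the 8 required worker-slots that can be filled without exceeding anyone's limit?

Total capacity across all agents is 1+1+2+2+1 = 7, and 8 slots are needed, so at most 7 can be filled.
An assignment achieving 7: Thu-PM→Abara, Fri-AM→Baptiste, Fri-PM→Kahale, Sat-AM→Rivera, Sat-PM→Rivera, Sun-AM→Kahale+Delgado.
Loads: Abara 1/1, Baptiste 1/1, Rivera 2/2, Kahale 2/2, Delgado 1/1.

7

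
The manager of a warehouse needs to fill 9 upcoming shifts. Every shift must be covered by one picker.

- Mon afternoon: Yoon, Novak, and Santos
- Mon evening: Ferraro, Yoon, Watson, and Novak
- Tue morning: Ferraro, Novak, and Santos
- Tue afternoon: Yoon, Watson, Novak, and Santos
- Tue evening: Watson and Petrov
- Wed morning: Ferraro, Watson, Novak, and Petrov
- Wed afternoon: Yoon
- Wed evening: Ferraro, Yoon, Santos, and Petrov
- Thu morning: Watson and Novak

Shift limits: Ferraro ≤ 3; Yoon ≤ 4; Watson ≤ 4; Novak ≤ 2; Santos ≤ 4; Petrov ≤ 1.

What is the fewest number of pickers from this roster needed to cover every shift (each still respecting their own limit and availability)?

9 slots to fill and no one can take more than 4, so at least ⌈9/4⌉ = 3 pickers are needed.
Ferraro, Yoon, and Watson alone can cover everything: Mon afternoon→Yoon, Mon evening→Yoon, Tue morning→Ferraro, Tue afternoon→Yoon, Tue evening→Watson, Wed morning→Ferraro, Wed afternoon→Yoon, Wed evening→Ferraro, Thu morning→Watson.

3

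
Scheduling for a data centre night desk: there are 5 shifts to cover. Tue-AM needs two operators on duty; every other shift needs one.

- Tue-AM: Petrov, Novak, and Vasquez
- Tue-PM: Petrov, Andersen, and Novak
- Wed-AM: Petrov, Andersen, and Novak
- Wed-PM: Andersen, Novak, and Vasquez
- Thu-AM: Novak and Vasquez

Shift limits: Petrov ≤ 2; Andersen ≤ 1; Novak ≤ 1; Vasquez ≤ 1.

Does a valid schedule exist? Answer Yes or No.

Shifts {Tue-AM, Tue-PM, Wed-AM, Wed-PM, Thu-AM} need 6 worker-slots in total, but the operators available for any of those shifts (Petrov, Andersen, Novak, and Vasquez) can supply at most 5 among them. So no valid schedule exists.

No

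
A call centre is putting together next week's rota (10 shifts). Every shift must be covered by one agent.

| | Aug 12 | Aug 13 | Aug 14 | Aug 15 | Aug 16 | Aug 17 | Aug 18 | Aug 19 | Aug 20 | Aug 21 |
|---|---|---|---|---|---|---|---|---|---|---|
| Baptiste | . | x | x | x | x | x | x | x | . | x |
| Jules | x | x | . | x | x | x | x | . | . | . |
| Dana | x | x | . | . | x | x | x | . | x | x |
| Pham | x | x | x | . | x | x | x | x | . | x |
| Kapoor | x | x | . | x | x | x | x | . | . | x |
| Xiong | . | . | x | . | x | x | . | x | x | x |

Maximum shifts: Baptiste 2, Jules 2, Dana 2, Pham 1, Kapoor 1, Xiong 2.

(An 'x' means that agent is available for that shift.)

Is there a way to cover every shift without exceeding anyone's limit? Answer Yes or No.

One valid schedule: Aug 12→Jules, Aug 13→Jules, Aug 14→Baptiste, Aug 15→Baptiste, Aug 16→Xiong, Aug 17→Xiong, Aug 18→Dana, Aug 19→Pham, Aug 20→Dana, Aug 21→Kapoor.
Loads: Baptiste 2/2, Jules 2/2, Dana 2/2, Pham 1/1, Kapoor 1/1, Xiong 2/2 — all within limits.

Yes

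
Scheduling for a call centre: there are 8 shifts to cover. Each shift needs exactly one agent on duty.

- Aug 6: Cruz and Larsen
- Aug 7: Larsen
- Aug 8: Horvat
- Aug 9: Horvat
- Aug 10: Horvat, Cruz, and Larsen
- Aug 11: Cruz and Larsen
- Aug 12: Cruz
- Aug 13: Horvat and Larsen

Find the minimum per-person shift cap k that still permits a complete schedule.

3

With 3 agents and 8 worker-slots to fill, someone must work at least ⌈8/3⌉ = 3 shifts, so k ≥ 3.
k = 3 works: Aug 6→Cruz, Aug 7→Larsen, Aug 8→Horvat, Aug 9→Horvat, Aug 10→Larsen, Aug 11→Cruz, Aug 12→Cruz, Aug 13→Horvat.
Loads: Horvat 3, Cruz 3, Larsen 2 — all ≤ 3.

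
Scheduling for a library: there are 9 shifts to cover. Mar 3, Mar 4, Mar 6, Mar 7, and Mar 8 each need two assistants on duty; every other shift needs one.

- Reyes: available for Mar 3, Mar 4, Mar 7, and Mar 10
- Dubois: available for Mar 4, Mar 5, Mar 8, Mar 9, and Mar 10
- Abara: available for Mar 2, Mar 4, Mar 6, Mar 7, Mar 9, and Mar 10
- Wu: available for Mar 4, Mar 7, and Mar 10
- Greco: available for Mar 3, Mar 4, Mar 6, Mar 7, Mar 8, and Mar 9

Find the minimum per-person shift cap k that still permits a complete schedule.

With 5 assistants and 14 worker-slots to fill, someone must work at least ⌈14/5⌉ = 3 shifts, so k ≥ 3.
k = 3 works: Mar 2→Abara, Mar 3→Reyes+Greco, Mar 4→Abara+Wu, Mar 5→Dubois, Mar 6→Abara+Greco, Mar 7→Reyes+Wu, Mar 8→Dubois+Greco, Mar 9→Dubois, Mar 10→Reyes.
Loads: Reyes 3, Dubois 3, Abara 3, Wu 2, Greco 3 — all ≤ 3.

3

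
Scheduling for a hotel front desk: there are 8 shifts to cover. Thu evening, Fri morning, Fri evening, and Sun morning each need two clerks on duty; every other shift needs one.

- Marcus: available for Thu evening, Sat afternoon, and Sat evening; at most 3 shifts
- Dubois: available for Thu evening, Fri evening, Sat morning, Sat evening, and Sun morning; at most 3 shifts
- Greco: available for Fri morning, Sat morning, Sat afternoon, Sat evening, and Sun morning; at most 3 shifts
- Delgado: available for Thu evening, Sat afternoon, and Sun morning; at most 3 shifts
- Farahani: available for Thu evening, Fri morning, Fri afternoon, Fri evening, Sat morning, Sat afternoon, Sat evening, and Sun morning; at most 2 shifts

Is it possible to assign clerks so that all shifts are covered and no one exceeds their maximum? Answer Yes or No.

No

Total capacity is 14 and 12 slots are needed, so capacity alone doesn't rule it out.
Shifts {Fri morning, Fri afternoon, Fri evening} need 5 worker-slots in total, but the clerks available for any of those shifts (Dubois, Greco, and Farahani) can supply at most 4 among them. So no valid schedule exists.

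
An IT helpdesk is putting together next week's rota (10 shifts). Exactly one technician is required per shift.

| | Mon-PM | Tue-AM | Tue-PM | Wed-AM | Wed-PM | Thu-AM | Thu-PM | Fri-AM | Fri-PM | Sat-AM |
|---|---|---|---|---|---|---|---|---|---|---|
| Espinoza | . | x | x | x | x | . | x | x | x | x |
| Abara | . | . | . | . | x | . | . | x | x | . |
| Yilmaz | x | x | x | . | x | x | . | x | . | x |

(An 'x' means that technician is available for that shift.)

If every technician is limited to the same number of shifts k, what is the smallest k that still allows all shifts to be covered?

With 3 technicians and 10 worker-slots to fill, someone must work at least ⌈10/3⌉ = 4 shifts, so k ≥ 4.
k = 4 works: Mon-PM→Yilmaz, Tue-AM→Espinoza, Tue-PM→Espinoza, Wed-AM→Espinoza, Wed-PM→Abara, Thu-AM→Yilmaz, Thu-PM→Espinoza, Fri-AM→Abara, Fri-PM→Abara, Sat-AM→Yilmaz.
Loads: Espinoza 4, Abara 3, Yilmaz 3 — all ≤ 4.

4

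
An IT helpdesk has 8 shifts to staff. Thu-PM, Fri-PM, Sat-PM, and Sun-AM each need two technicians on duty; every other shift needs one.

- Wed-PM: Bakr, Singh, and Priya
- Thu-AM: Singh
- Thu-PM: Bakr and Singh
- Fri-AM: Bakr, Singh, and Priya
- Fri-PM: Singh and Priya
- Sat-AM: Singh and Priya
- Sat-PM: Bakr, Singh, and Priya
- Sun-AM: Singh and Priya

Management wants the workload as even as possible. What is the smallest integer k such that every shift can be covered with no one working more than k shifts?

4

With 3 technicians and 12 worker-slots to fill, someone must work at least ⌈12/3⌉ = 4 shifts, so k ≥ 4.
k = 4 works: Wed-PM→Bakr, Thu-AM→Singh, Thu-PM→Bakr+Singh, Fri-AM→Bakr, Fri-PM→Singh+Priya, Sat-AM→Priya, Sat-PM→Bakr+Priya, Sun-AM→Singh+Priya.
Loads: Bakr 4, Singh 4, Priya 4 — all ≤ 4.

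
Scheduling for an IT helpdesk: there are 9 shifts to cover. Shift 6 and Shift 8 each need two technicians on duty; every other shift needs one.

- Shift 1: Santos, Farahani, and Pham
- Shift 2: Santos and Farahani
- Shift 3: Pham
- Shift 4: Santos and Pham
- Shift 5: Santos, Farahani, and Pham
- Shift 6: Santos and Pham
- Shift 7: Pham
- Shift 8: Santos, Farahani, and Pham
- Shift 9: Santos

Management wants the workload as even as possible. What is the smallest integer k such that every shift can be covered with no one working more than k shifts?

With 3 technicians and 11 worker-slots to fill, someone must work at least ⌈11/3⌉ = 4 shifts, so k ≥ 4.
k = 4 works: Shift 1→Farahani, Shift 2→Santos, Shift 3→Pham, Shift 4→Santos, Shift 5→Farahani, Shift 6→Santos+Pham, Shift 7→Pham, Shift 8→Farahani+Pham, Shift 9→Santos.
Loads: Santos 4, Farahani 3, Pham 4 — all ≤ 4.

4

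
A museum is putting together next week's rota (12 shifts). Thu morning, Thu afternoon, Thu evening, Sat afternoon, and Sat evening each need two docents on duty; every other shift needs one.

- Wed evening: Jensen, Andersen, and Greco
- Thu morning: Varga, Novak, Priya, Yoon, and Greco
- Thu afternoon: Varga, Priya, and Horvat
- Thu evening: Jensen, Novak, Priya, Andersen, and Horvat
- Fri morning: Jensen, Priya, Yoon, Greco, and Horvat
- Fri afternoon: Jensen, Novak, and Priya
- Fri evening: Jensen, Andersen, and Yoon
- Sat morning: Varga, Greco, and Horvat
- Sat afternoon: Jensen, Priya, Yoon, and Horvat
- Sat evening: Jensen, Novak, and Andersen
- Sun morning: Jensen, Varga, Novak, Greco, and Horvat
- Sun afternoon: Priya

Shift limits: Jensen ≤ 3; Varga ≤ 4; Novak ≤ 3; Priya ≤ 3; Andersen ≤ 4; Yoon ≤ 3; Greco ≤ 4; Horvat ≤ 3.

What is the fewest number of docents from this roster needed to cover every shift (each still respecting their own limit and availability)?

5

17 slots to fill and no one can take more than 4, so at least ⌈17/4⌉ = 5 docents are needed.
Jensen, Varga, Novak, Priya, and Andersen alone can cover everything: Wed evening→Andersen, Thu morning→Varga+Novak, Thu afternoon→Varga+Priya, Thu evening→Novak+Andersen, Fri morning→Jensen, Fri afternoon→Jensen, Fri evening→Andersen, Sat morning→Varga, Sat afternoon→Jensen+Priya, Sat evening→Novak+Andersen, Sun morning→Varga, Sun afternoon→Priya.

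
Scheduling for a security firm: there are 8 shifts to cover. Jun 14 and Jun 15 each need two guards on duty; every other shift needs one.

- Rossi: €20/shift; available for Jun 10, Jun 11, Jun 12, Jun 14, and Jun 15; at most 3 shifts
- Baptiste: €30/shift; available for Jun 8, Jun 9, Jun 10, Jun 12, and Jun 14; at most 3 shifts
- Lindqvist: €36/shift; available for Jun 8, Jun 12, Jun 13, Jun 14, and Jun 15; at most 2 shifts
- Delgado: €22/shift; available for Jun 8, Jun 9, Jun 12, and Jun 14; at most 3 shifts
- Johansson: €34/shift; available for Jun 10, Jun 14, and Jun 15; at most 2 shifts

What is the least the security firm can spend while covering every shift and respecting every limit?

Jun 11 can only be covered by Rossi, so that assignment is forced.
Jun 13 can only be covered by Lindqvist, so that assignment is forced.
Picking the cheapest available guard for each shift independently would cost €236, but that ignores the shift limits.
An optimal schedule: Jun 8→Delgado, Jun 9→Delgado, Jun 10→Rossi, Jun 11→Rossi, Jun 12→Baptiste, Jun 13→Lindqvist, Jun 14→Delgado+Baptiste, Jun 15→Rossi+Johansson.
Total: 22 + 22 + 20 + 20 + 30 + 36 + 22 + 30 + 20 + 34 = €256.

€256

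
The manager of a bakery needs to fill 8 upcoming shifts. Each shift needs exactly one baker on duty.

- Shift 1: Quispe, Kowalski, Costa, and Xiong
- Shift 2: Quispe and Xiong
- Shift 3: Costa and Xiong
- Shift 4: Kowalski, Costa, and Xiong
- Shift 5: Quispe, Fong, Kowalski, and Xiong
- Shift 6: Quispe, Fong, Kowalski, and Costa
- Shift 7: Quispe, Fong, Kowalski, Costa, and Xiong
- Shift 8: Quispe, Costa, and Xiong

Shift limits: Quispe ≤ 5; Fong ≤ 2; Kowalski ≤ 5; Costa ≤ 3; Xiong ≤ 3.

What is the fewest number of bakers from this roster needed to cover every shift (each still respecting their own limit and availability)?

2

8 slots to fill and no one can take more than 5, so at least ⌈8/5⌉ = 2 bakers are needed.
Quispe and Costa alone can cover everything: Shift 1→Quispe, Shift 2→Quispe, Shift 3→Costa, Shift 4→Costa, Shift 5→Quispe, Shift 6→Quispe, Shift 7→Quispe, Shift 8→Costa.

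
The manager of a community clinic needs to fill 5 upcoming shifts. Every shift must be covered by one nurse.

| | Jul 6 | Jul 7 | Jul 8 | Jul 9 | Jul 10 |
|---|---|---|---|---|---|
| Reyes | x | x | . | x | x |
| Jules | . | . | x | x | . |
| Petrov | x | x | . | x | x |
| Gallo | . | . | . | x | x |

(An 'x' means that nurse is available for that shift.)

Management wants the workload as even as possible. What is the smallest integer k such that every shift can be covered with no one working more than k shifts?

With 4 nurses and 5 worker-slots to fill, someone must work at least ⌈5/4⌉ = 2 shifts, so k ≥ 2.
k = 2 works: Jul 6→Reyes, Jul 7→Reyes, Jul 8→Jules, Jul 9→Jules, Jul 10→Petrov.
Loads: Reyes 2, Jules 2, Petrov 1, Gallo 0 — all ≤ 2.

2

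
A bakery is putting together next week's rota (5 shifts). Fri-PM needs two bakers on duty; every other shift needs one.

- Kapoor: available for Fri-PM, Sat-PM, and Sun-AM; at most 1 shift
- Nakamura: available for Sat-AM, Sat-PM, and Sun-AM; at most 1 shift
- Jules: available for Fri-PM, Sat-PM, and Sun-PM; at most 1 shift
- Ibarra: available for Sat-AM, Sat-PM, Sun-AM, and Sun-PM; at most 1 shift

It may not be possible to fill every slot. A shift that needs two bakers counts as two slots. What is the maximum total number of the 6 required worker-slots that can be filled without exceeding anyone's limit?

4

Total capacity across all bakers is 1+1+1+1 = 4, and 6 slots are needed, so at most 4 can be filled.
An assignment achieving 4: Fri-PM→Kapoor+Jules, Sat-AM→Nakamura, Sun-PM→Ibarra.
Loads: Kapoor 1/1, Nakamura 1/1, Jules 1/1, Ibarra 1/1.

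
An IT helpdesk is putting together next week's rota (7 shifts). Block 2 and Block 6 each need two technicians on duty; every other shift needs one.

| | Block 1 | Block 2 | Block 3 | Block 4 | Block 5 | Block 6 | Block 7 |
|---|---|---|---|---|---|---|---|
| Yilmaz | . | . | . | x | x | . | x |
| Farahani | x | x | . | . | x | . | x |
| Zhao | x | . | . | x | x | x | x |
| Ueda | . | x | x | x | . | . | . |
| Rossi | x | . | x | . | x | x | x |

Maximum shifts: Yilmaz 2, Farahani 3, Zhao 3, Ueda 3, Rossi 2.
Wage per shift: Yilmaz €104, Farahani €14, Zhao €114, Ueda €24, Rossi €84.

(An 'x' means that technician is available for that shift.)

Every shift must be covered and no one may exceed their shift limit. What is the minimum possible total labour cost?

€396

Block 2 can only be covered by Farahani and Ueda, so that assignment is forced.
Block 6 can only be covered by Zhao and Rossi, so that assignment is forced.
Picking the cheapest available technician for each shift independently would cost €326, but that ignores the shift limits.
An optimal schedule: Block 1→Farahani, Block 2→Farahani+Ueda, Block 3→Ueda, Block 4→Ueda, Block 5→Farahani, Block 6→Rossi+Zhao, Block 7→Rossi.
Total: 14 + 14 + 24 + 24 + 24 + 14 + 84 + 114 + 84 = €396.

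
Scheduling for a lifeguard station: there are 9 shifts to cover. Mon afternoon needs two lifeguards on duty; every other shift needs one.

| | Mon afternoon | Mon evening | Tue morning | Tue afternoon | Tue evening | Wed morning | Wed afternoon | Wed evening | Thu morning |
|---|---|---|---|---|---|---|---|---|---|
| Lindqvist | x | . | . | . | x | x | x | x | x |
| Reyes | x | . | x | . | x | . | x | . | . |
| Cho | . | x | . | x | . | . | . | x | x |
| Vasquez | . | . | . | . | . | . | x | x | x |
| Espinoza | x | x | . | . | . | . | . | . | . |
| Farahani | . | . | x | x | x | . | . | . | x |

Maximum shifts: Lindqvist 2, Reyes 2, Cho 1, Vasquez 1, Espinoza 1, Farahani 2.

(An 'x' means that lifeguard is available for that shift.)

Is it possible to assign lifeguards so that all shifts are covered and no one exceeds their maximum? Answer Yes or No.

Total capacity is 2+2+1+1+1+2 = 9 but 10 worker-slots are needed — infeasible.

No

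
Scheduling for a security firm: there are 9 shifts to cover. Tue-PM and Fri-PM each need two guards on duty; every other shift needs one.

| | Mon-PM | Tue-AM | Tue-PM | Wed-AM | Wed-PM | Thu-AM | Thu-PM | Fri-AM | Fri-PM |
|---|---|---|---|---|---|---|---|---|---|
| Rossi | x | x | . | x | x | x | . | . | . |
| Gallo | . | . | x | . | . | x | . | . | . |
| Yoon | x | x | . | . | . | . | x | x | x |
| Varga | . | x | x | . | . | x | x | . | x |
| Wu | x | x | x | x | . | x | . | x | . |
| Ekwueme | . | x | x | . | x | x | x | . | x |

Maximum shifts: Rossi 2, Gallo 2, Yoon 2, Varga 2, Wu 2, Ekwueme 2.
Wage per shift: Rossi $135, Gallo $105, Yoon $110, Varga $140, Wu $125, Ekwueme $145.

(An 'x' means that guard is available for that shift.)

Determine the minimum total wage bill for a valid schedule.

$1375

Picking the cheapest available guard for each shift independently would cost $1285, but that ignores the shift limits.
An optimal schedule: Mon-PM→Yoon, Tue-AM→Wu, Tue-PM→Gallo+Wu, Wed-AM→Rossi, Wed-PM→Rossi, Thu-AM→Gallo, Thu-PM→Varga, Fri-AM→Yoon, Fri-PM→Varga+Ekwueme.
Total: 110 + 125 + 105 + 125 + 135 + 135 + 105 + 140 + 110 + 140 + 145 = $1375.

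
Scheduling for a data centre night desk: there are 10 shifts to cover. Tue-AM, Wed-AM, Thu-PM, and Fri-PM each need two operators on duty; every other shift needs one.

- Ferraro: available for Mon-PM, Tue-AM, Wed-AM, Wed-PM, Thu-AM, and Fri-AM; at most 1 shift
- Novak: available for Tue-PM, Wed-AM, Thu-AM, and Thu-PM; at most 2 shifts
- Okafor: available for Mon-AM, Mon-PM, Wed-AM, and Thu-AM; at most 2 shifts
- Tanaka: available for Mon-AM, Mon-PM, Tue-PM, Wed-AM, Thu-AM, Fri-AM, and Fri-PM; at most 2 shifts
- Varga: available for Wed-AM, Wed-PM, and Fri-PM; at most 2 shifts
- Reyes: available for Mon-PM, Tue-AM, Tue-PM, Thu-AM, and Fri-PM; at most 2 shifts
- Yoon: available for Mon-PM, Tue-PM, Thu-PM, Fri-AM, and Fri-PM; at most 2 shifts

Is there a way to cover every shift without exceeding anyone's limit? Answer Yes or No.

Total capacity is 1+2+2+2+2+2+2 = 13 but 14 worker-slots are needed — infeasible.

No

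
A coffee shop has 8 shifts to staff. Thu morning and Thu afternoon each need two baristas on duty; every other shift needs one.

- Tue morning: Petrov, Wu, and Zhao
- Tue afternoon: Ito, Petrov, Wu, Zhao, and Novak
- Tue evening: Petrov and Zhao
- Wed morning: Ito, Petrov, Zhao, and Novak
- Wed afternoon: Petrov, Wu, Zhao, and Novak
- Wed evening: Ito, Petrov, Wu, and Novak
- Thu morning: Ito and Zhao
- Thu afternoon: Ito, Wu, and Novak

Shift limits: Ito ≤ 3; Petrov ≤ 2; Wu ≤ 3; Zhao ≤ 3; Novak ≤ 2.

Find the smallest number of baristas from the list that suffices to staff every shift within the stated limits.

4

10 slots to fill and no one can take more than 3, so at least ⌈10/3⌉ = 4 baristas are needed.
Ito, Petrov, Wu, and Zhao alone can cover everything: Tue morning→Petrov, Tue afternoon→Zhao, Tue evening→Petrov, Wed morning→Ito, Wed afternoon→Wu, Wed evening→Wu, Thu morning→Ito+Zhao, Thu afternoon→Ito+Wu.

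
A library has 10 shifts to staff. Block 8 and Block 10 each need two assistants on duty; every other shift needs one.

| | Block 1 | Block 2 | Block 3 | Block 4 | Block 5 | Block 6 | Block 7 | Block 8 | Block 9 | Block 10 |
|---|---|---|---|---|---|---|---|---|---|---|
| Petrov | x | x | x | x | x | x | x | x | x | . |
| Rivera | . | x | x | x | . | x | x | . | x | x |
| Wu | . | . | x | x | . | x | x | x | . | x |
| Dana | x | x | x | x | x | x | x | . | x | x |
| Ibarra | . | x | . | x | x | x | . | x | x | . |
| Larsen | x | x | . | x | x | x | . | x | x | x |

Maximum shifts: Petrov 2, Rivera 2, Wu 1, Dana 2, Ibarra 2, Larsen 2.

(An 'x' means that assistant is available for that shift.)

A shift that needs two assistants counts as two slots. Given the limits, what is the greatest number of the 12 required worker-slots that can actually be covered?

Total capacity across all assistants is 2+2+1+2+2+2 = 11, and 12 slots are needed, so at most 11 can be filled.
An assignment achieving 11: Block 1→Petrov, Block 2→Ibarra, Block 3→Petrov, Block 4→Larsen, Block 5→Dana, Block 7→Rivera, Block 8→Wu+Ibarra, Block 9→Larsen, Block 10→Rivera+Dana.
Loads: Petrov 2/2, Rivera 2/2, Wu 1/1, Dana 2/2, Ibarra 2/2, Larsen 2/2.

11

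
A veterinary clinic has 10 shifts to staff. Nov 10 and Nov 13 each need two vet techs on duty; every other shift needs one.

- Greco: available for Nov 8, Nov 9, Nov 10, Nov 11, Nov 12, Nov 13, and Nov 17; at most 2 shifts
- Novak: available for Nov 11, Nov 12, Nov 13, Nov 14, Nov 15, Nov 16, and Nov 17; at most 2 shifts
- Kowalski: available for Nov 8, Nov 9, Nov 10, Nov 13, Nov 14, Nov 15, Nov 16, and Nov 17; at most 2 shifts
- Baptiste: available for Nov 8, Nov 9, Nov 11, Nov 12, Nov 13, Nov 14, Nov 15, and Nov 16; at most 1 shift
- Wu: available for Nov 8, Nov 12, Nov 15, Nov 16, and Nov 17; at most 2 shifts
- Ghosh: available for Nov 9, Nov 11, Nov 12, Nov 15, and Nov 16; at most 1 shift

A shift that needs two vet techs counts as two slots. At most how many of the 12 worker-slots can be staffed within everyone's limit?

Total capacity across all vet techs is 2+2+2+1+2+1 = 10, and 12 slots are needed, so at most 10 can be filled.
An assignment achieving 10: Nov 8→Greco, Nov 9→Kowalski, Nov 10→Greco+Kowalski, Nov 11→Novak, Nov 12→Wu, Nov 13→Baptiste, Nov 14→Novak, Nov 15→Ghosh, Nov 17→Wu.
Loads: Greco 2/2, Novak 2/2, Kowalski 2/2, Baptiste 1/1, Wu 2/2, Ghosh 1/1.

10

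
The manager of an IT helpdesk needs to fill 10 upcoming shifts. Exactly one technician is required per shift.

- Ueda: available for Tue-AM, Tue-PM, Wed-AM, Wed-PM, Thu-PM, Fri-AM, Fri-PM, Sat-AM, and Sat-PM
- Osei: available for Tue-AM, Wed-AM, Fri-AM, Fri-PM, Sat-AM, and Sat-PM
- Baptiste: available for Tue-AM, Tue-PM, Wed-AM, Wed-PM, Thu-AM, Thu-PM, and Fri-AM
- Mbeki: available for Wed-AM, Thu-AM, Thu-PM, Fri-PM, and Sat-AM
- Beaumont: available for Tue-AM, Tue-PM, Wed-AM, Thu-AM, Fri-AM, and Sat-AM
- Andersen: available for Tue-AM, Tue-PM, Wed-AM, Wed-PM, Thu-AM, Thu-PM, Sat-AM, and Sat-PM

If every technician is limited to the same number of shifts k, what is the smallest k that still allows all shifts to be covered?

With 6 technicians and 10 worker-slots to fill, someone must work at least ⌈10/6⌉ = 2 shifts, so k ≥ 2.
k = 2 works: Tue-AM→Beaumont, Tue-PM→Baptiste, Wed-AM→Beaumont, Wed-PM→Ueda, Thu-AM→Baptiste, Thu-PM→Mbeki, Fri-AM→Osei, Fri-PM→Ueda, Sat-AM→Mbeki, Sat-PM→Osei.
Loads: Ueda 2, Osei 2, Baptiste 2, Mbeki 2, Beaumont 2, Andersen 0 — all ≤ 2.

2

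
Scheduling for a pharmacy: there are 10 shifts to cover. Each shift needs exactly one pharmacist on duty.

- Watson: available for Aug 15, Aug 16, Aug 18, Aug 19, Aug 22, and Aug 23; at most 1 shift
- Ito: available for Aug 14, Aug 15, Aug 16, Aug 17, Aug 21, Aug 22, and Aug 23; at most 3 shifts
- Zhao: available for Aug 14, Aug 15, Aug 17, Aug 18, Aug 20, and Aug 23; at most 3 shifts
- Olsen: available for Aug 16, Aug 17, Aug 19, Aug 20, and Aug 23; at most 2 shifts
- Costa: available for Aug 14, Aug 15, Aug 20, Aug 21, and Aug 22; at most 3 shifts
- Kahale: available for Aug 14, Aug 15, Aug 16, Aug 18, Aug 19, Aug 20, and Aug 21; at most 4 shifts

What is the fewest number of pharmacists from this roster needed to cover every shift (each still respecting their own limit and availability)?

3

10 slots to fill and no one can take more than 4, so at least ⌈10/4⌉ = 3 pharmacists are needed.
Ito, Zhao, and Kahale alone can cover everything: Aug 14→Kahale, Aug 15→Kahale, Aug 16→Ito, Aug 17→Ito, Aug 18→Zhao, Aug 19→Kahale, Aug 20→Zhao, Aug 21→Kahale, Aug 22→Ito, Aug 23→Zhao.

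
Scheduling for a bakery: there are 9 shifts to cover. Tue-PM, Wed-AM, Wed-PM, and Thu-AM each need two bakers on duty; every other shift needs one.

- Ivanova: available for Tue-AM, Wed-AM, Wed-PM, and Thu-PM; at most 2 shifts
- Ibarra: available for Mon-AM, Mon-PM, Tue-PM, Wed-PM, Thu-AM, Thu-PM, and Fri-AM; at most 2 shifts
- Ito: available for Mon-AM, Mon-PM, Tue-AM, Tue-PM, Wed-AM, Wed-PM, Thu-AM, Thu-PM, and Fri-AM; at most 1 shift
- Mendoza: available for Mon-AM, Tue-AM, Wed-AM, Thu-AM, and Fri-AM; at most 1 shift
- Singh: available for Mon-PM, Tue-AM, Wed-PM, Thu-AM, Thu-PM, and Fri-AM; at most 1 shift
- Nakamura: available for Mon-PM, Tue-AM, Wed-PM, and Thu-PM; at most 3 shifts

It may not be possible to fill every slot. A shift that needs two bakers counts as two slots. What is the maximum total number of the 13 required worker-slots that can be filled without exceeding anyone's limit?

Total capacity across all bakers is 2+2+1+1+1+3 = 10, and 13 slots are needed, so at most 10 can be filled.
An assignment achieving 10: Mon-AM→Ibarra, Mon-PM→Singh, Tue-AM→Nakamura, Tue-PM→Ibarra+Ito, Wed-AM→Ivanova+Mendoza, Wed-PM→Ivanova+Nakamura, Thu-PM→Nakamura.
Loads: Ivanova 2/2, Ibarra 2/2, Ito 1/1, Mendoza 1/1, Singh 1/1, Nakamura 3/3.

10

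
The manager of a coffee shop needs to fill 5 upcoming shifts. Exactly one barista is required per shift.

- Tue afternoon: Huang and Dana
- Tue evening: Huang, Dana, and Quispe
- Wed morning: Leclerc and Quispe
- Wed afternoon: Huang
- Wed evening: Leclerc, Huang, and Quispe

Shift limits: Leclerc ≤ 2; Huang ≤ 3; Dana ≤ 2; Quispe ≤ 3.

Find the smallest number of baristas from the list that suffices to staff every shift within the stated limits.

2

5 slots to fill and no one can take more than 3, so at least ⌈5/3⌉ = 2 baristas are needed.
Leclerc and Huang alone can cover everything: Tue afternoon→Huang, Tue evening→Huang, Wed morning→Leclerc, Wed afternoon→Huang, Wed evening→Leclerc.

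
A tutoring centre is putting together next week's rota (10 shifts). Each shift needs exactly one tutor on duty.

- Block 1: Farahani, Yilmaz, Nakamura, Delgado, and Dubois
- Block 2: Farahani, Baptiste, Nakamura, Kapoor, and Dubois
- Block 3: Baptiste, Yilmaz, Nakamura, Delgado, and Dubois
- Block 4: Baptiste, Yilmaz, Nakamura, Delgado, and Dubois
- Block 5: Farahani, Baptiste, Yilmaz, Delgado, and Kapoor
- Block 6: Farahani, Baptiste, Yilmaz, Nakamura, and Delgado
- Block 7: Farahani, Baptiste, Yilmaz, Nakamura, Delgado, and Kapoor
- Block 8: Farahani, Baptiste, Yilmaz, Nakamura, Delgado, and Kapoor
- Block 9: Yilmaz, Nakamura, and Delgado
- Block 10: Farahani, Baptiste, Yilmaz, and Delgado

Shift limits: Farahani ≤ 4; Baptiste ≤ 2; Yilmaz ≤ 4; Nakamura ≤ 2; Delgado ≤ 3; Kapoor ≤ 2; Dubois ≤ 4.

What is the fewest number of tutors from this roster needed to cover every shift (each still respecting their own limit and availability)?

10 slots to fill and no one can take more than 4, so at least ⌈10/4⌉ = 3 tutors are needed.
Farahani, Baptiste, and Yilmaz alone can cover everything: Block 1→Farahani, Block 2→Farahani, Block 3→Baptiste, Block 4→Baptiste, Block 5→Farahani, Block 6→Farahani, Block 7→Yilmaz, Block 8→Yilmaz, Block 9→Yilmaz, Block 10→Yilmaz.

3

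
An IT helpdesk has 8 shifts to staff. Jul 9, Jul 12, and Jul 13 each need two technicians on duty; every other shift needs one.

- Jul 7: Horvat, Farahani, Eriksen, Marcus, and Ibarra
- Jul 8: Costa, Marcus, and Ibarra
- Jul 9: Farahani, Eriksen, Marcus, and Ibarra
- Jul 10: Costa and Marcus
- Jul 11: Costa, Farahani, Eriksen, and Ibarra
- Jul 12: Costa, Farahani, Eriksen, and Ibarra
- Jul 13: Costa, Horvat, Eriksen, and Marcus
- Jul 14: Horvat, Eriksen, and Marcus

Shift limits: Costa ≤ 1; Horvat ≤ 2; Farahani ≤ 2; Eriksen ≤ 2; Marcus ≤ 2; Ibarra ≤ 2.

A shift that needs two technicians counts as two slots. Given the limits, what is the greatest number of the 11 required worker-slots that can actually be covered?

11

Total capacity across all technicians is 1+2+2+2+2+2 = 11, and 11 slots are needed, so at most 11 can be filled.
An assignment achieving 11: Jul 7→Ibarra, Jul 8→Marcus, Jul 9→Farahani+Eriksen, Jul 10→Costa, Jul 11→Farahani, Jul 12→Eriksen+Ibarra, Jul 13→Horvat+Marcus, Jul 14→Horvat.
Loads: Costa 1/1, Horvat 2/2, Farahani 2/2, Eriksen 2/2, Marcus 2/2, Ibarra 2/2.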